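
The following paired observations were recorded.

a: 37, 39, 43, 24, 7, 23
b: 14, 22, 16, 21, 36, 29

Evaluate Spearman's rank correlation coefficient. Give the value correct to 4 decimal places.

-0.7143

Rank a: 4, 5, 6, 3, 1, 2
Rank b: 1, 4, 2, 3, 6, 5
d = rank(a) − rank(b): 3, 1, 4, 0, -5, -3; Σd² = 60
ρ = 1 − 6Σd² / [n(n²−1)] = 1 − 6×60 / (6×35) = 1 − 360/210 ≈ -0.7143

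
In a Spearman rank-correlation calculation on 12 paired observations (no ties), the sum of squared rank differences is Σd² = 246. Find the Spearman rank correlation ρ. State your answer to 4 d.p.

ρ = 1 − 6Σd² / [n(n²−1)] = 1 − 6×246 / (12×143)
  = 1 − 1476/1716 = 1 − 0.86014 ≈ 0.1399

0.1399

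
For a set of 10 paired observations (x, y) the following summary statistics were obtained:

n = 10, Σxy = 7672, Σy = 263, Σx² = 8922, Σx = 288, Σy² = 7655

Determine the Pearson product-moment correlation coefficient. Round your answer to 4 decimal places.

r = (nΣxy − ΣxΣy) / √[(nΣx² − (Σx)²)(nΣy² − (Σy)²)]
Numerator: 10×7672 − 288×263 = 976
Denominator: √[(89220 − 82944)(76550 − 69169)] = √[6276 × 7381] = 6806.1117
r = 976 / 6806.1117 ≈ 0.1434

0.1434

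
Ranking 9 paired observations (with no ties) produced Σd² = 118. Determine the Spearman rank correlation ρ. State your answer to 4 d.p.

0.0167

ρ = 1 − 6Σd² / [n(n²−1)] = 1 − 6×118 / (9×80)
  = 1 − 708/720 = 1 − 0.98333 ≈ 0.0167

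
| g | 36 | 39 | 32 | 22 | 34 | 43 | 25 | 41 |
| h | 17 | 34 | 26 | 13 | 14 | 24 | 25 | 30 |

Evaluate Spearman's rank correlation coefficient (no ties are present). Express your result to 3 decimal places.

0.452

Rank g: 5, 6, 3, 1, 4, 8, 2, 7
Rank h: 3, 8, 6, 1, 2, 4, 5, 7
d = rank(g) − rank(h): 2, -2, -3, 0, 2, 4, -3, 0; Σd² = 46
ρ = 1 − 6Σd² / [n(n²−1)] = 1 − 6×46 / (8×63) = 1 − 276/504 ≈ 0.452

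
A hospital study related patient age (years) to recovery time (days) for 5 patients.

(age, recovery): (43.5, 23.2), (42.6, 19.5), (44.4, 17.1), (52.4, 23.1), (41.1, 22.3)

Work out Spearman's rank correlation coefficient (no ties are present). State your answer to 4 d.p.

0.1000

Rank age: 3, 2, 4, 5, 1
Rank recovery: 5, 2, 1, 4, 3
d = rank(age) − rank(recovery): -2, 0, 3, 1, -2; Σd² = 18
ρ = 1 − 6Σd² / [n(n²−1)] = 1 − 6×18 / (5×24) = 1 − 108/120 ≈ 0.1000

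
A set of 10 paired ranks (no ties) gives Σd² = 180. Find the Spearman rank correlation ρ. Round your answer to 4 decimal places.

ρ = 1 − 6Σd² / [n(n²−1)] = 1 − 6×180 / (10×99)
  = 1 − 1080/990 = 1 − 1.09091 ≈ -0.0909

-0.0909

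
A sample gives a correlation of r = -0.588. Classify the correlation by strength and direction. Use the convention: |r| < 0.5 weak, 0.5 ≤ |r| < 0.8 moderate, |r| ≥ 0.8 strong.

moderate negative

r = -0.588 < 0 so the relationship is negative.
|r| = 0.588, which falls in the moderate range.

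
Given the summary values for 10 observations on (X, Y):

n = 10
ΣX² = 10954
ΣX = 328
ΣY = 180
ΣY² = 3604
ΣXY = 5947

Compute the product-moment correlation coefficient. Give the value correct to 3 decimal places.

0.161

r = (nΣXY − ΣXΣY) / √[(nΣX² − (ΣX)²)(nΣY² − (ΣY)²)]
Numerator: 10×5947 − 328×180 = 430
Denominator: √[(109540 − 107584)(36040 − 32400)] = √[1956 × 3640] = 2668.3028
r = 430 / 2668.3028 ≈ 0.161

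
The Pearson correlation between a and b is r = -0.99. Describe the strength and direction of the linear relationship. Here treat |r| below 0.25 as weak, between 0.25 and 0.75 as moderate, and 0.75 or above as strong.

strong negative

r = -0.99 < 0 so the relationship is negative.
|r| = 0.99, which falls in the strong range.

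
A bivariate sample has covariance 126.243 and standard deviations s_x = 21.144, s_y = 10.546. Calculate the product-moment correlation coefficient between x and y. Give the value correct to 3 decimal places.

r = Cov(x,y) / (s_x · s_y) = 126.243 / (21.144 × 10.546)
  = 126.243 / 222.9846 ≈ 0.566

0.566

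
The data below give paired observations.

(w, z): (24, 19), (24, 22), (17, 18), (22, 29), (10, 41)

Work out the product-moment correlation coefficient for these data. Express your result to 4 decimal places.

-0.7221

n = 5, Σw = 97, Σz = 129, Σw² = 2025, Σz² = 3691, Σwz = 2338
nΣwz − ΣwΣz = 11690 − 12513 = -823
nΣw² − (Σw)² = 10125 − 9409 = 716; nΣz² − (Σz)² = 18455 − 16641 = 1814
r = -823 / √(716 × 1814) = -823 / 1139.6596 ≈ -0.7221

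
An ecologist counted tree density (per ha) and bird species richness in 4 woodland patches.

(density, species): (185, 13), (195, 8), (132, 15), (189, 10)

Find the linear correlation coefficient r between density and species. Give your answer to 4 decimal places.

n = 4, Σx = 701, Σy = 46, Σx² = 125395, Σy² = 558, Σxy = 7835
nΣxy − ΣxΣy = 31340 − 32246 = -906
nΣx² − (Σx)² = 501580 − 491401 = 10179; nΣy² − (Σy)² = 2232 − 2116 = 116
r = -906 / √(10179 × 116) = -906 / 1086.6297 ≈ -0.8338

-0.8338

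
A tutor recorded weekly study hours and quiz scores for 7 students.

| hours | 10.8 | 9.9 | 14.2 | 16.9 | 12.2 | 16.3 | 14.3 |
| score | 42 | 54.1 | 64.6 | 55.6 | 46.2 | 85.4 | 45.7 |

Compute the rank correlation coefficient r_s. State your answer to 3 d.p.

Rank hours: 2, 1, 4, 7, 3, 6, 5
Rank score: 1, 4, 6, 5, 3, 7, 2
d = rank(hours) − rank(score): 1, -3, -2, 2, 0, -1, 3; Σd² = 28
ρ = 1 − 6Σd² / [n(n²−1)] = 1 − 6×28 / (7×48) = 1 − 168/336 ≈ 0.500

0.500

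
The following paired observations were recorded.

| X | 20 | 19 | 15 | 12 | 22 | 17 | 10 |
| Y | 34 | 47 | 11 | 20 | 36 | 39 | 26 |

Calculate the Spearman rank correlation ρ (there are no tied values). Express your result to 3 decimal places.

Rank X: 6, 5, 3, 2, 7, 4, 1
Rank Y: 4, 7, 1, 2, 5, 6, 3
d = rank(X) − rank(Y): 2, -2, 2, 0, 2, -2, -2; Σd² = 24
ρ = 1 − 6Σd² / [n(n²−1)] = 1 − 6×24 / (7×48) = 1 − 144/336 ≈ 0.571

0.571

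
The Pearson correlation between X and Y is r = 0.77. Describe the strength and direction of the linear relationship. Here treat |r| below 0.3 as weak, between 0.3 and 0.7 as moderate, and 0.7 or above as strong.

strong positive

r = 0.77 > 0 so the relationship is positive.
|r| = 0.77, which falls in the strong range.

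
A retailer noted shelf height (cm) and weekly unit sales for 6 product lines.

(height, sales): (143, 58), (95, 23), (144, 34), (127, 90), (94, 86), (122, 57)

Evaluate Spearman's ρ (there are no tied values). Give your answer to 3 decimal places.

Rank height: 5, 2, 6, 4, 1, 3
Rank sales: 4, 1, 2, 6, 5, 3
d = rank(height) − rank(sales): 1, 1, 4, -2, -4, 0; Σd² = 38
ρ = 1 − 6Σd² / [n(n²−1)] = 1 − 6×38 / (6×35) = 1 − 228/210 ≈ -0.086

-0.086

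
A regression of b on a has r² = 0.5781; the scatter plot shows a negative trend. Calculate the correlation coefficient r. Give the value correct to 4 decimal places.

-0.7603

|r| = √0.5781 = 0.7603
The association is negative, so r = −0.7603.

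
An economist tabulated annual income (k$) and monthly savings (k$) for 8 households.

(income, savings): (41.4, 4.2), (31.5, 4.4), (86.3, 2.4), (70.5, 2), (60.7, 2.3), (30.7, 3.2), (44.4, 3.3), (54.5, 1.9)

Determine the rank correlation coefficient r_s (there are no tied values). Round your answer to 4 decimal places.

-0.6429

Rank income: 3, 2, 8, 7, 6, 1, 4, 5
Rank savings: 7, 8, 4, 2, 3, 5, 6, 1
d = rank(income) − rank(savings): -4, -6, 4, 5, 3, -4, -2, 4; Σd² = 138
ρ = 1 − 6Σd² / [n(n²−1)] = 1 − 6×138 / (8×63) = 1 − 828/504 ≈ -0.6429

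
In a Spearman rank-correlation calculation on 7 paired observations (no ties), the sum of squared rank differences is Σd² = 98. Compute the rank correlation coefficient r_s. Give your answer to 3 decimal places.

-0.750

ρ = 1 − 6Σd² / [n(n²−1)] = 1 − 6×98 / (7×48)
  = 1 − 588/336 = 1 − 1.7500 ≈ -0.750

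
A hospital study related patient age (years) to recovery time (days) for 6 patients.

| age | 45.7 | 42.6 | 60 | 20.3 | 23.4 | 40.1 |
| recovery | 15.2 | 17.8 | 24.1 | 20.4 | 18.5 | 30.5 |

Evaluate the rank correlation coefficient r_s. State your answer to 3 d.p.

-0.143

Rank age: 5, 4, 6, 1, 2, 3
Rank recovery: 1, 2, 5, 4, 3, 6
d = rank(age) − rank(recovery): 4, 2, 1, -3, -1, -3; Σd² = 40
ρ = 1 − 6Σd² / [n(n²−1)] = 1 − 6×40 / (6×35) = 1 − 240/210 ≈ -0.143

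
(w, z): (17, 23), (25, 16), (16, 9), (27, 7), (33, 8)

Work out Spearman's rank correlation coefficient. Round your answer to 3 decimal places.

Rank w: 2, 3, 1, 4, 5
Rank z: 5, 4, 3, 1, 2
d = rank(w) − rank(z): -3, -1, -2, 3, 3; Σd² = 32
ρ = 1 − 6Σd² / [n(n²−1)] = 1 − 6×32 / (5×24) = 1 − 192/120 ≈ -0.600

-0.600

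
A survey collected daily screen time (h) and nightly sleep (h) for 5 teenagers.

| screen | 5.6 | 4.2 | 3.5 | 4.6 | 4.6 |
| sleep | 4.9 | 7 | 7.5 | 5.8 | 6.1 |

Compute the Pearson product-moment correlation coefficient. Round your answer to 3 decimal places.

n = 5, Σx = 22.5, Σy = 31.3, Σx² = 103.57, Σy² = 200.11, Σxy = 137.83
nΣxy − ΣxΣy = 689.15 − 704.25 = -15.1
nΣx² − (Σx)² = 517.85 − 506.25 = 11.6; nΣy² − (Σy)² = 1000.55 − 979.69 = 20.86
r = -15.1 / √(11.6 × 20.86) = -15.1 / 15.5556 ≈ -0.971

-0.971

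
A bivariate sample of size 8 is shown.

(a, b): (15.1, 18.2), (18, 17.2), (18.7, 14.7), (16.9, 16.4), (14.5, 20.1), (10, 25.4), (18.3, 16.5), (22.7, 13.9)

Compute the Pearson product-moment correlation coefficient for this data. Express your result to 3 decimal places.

n = 8, Σa = 134.2, Σb = 142.4, Σa² = 2347.74, Σb² = 2626.76, Σab = 2299.4
nΣab − ΣaΣb = 18395.2 − 19110.08 = -714.88
nΣa² − (Σa)² = 18781.92 − 18009.64 = 772.28; nΣb² − (Σb)² = 21014.08 − 20277.76 = 736.32
r = -714.88 / √(772.28 × 736.32) = -714.88 / 754.0857 ≈ -0.948

-0.948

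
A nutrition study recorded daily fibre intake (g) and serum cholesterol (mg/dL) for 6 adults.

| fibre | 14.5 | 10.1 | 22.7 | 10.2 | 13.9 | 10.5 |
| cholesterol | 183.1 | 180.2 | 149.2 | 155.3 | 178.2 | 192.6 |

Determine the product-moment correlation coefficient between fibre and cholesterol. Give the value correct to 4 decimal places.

n = 6, Σx = 81.9, Σy = 1038.6, Σx² = 1235.05, Σy² = 181226.38, Σxy = 13945.15
nΣxy − ΣxΣy = 83670.9 − 85061.34 = -1390.44
nΣx² − (Σx)² = 7410.3 − 6707.61 = 702.69; nΣy² − (Σy)² = 1087358.28 − 1078689.96 = 8668.32
r = -1390.44 / √(702.69 × 8668.32) = -1390.44 / 2468.0239 ≈ -0.5634

-0.5634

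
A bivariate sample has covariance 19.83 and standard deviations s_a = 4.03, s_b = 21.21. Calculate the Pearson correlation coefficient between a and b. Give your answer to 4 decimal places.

r = Cov(a,b) / (s_a · s_b) = 19.83 / (4.03 × 21.21)
  = 19.83 / 85.4763 ≈ 0.2320

0.2320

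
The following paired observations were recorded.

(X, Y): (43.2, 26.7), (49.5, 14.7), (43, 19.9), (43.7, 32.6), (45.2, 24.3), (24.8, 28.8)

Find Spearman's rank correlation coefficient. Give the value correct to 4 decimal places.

-0.4286

Rank X: 3, 6, 2, 4, 5, 1
Rank Y: 4, 1, 2, 6, 3, 5
d = rank(X) − rank(Y): -1, 5, 0, -2, 2, -4; Σd² = 50
ρ = 1 − 6Σd² / [n(n²−1)] = 1 − 6×50 / (6×35) = 1 − 300/210 ≈ -0.4286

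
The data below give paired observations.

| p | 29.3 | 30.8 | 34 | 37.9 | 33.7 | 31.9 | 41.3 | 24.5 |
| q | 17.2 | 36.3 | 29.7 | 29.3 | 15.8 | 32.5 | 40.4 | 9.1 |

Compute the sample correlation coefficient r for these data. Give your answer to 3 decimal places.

0.702

n = 8, Σp = 263.4, Σq = 210.3, Σp² = 8858.78, Σq² = 6374.97, Σpq = 7202.95
nΣpq − ΣpΣq = 57623.6 − 55393.02 = 2230.58
nΣp² − (Σp)² = 70870.24 − 69379.56 = 1490.68; nΣq² − (Σq)² = 50999.76 − 44226.09 = 6773.67
r = 2230.58 / √(1490.68 × 6773.67) = 2230.58 / 3177.6366 ≈ 0.702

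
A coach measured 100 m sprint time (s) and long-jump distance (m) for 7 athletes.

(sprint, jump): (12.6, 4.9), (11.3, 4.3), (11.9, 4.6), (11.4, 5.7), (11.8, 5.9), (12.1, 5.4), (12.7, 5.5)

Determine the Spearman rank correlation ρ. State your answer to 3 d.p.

Rank sprint: 6, 1, 4, 2, 3, 5, 7
Rank jump: 3, 1, 2, 6, 7, 4, 5
d = rank(sprint) − rank(jump): 3, 0, 2, -4, -4, 1, 2; Σd² = 50
ρ = 1 − 6Σd² / [n(n²−1)] = 1 − 6×50 / (7×48) = 1 − 300/336 ≈ 0.107

0.107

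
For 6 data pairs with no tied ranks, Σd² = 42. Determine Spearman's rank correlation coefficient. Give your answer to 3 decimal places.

-0.200

ρ = 1 − 6Σd² / [n(n²−1)] = 1 − 6×42 / (6×35)
  = 1 − 252/210 = 1 − 1.2000 ≈ -0.200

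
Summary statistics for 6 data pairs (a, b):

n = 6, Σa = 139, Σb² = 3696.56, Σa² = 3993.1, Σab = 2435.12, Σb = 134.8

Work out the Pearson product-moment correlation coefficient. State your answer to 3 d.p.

-0.957

r = (nΣab − ΣaΣb) / √[(nΣa² − (Σa)²)(nΣb² − (Σb)²)]
Numerator: 6×2435.12 − 139×134.8 = -4126.48
Denominator: √[(23958.6 − 19321)(22179.36 − 18171.04)] = √[4637.6 × 4008.32] = 4311.4945
r = -4126.48 / 4311.4945 ≈ -0.957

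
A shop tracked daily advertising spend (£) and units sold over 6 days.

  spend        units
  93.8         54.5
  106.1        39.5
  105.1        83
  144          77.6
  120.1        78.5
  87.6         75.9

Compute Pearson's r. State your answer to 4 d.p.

n = 6, Σx = 656.7, Σy = 409, Σx² = 73935.43, Σy² = 29364.32, Σxy = 45277.44
nΣxy − ΣxΣy = 271664.64 − 268590.3 = 3074.34
nΣx² − (Σx)² = 443612.58 − 431254.89 = 12357.69; nΣy² − (Σy)² = 176185.92 − 167281 = 8904.92
r = 3074.34 / √(12357.69 × 8904.92) = 3074.34 / 10490.1974 ≈ 0.2931

0.2931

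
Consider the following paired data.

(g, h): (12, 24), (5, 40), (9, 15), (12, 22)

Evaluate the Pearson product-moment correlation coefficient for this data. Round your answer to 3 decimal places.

-0.690

n = 4, Σg = 38, Σh = 101, Σg² = 394, Σh² = 2885, Σgh = 887
nΣgh − ΣgΣh = 3548 − 3838 = -290
nΣg² − (Σg)² = 1576 − 1444 = 132; nΣh² − (Σh)² = 11540 − 10201 = 1339
r = -290 / √(132 × 1339) = -290 / 420.4141 ≈ -0.690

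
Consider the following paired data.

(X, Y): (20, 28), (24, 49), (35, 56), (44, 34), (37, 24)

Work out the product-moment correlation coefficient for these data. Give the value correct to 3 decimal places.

-0.059

n = 5, ΣX = 160, ΣY = 191, ΣX² = 5506, ΣY² = 8053, ΣXY = 6080
nΣXY − ΣXΣY = 30400 − 30560 = -160
nΣX² − (ΣX)² = 27530 − 25600 = 1930; nΣY² − (ΣY)² = 40265 − 36481 = 3784
r = -160 / √(1930 × 3784) = -160 / 2702.4285 ≈ -0.059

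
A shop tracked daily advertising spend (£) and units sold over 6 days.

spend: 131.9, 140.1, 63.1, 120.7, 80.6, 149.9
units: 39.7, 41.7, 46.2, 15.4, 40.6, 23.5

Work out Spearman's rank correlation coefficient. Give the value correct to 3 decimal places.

-0.429

Rank spend: 4, 5, 1, 3, 2, 6
Rank units: 3, 5, 6, 1, 4, 2
d = rank(spend) − rank(units): 1, 0, -5, 2, -2, 4; Σd² = 50
ρ = 1 − 6Σd² / [n(n²−1)] = 1 − 6×50 / (6×35) = 1 − 300/210 ≈ -0.429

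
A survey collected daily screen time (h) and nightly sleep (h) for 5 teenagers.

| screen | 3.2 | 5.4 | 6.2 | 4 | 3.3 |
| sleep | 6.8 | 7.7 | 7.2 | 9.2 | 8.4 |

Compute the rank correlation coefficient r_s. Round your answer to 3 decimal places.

Rank screen: 1, 4, 5, 3, 2
Rank sleep: 1, 3, 2, 5, 4
d = rank(screen) − rank(sleep): 0, 1, 3, -2, -2; Σd² = 18
ρ = 1 − 6Σd² / [n(n²−1)] = 1 − 6×18 / (5×24) = 1 − 108/120 ≈ 0.100

0.100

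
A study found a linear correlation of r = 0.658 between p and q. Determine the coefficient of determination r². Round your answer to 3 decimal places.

r² = (0.658)² = 0.433

0.433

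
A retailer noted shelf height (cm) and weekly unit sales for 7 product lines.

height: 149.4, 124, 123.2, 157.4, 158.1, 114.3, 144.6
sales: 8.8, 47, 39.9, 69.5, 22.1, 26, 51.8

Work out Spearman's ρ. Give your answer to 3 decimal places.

-0.036

Rank height: 5, 3, 2, 6, 7, 1, 4
Rank sales: 1, 5, 4, 7, 2, 3, 6
d = rank(height) − rank(sales): 4, -2, -2, -1, 5, -2, -2; Σd² = 58
ρ = 1 − 6Σd² / [n(n²−1)] = 1 − 6×58 / (7×48) = 1 − 348/336 ≈ -0.036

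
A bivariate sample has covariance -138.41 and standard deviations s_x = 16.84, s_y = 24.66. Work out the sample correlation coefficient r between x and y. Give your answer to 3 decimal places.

r = Cov(x,y) / (s_x · s_y) = -138.41 / (16.84 × 24.66)
  = -138.41 / 415.2744 ≈ -0.333

-0.333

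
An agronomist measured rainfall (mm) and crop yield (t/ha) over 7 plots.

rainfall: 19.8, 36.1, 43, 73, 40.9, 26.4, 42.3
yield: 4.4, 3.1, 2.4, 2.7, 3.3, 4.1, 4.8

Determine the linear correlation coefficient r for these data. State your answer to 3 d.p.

-0.565

n = 7, Σx = 281.5, Σy = 24.8, Σx² = 13032.31, Σy² = 92.76, Σxy = 945.58
nΣxy − ΣxΣy = 6619.06 − 6981.2 = -362.14
nΣx² − (Σx)² = 91226.17 − 79242.25 = 11983.92; nΣy² − (Σy)² = 649.32 − 615.04 = 34.28
r = -362.14 / √(11983.92 × 34.28) = -362.14 / 640.9437 ≈ -0.565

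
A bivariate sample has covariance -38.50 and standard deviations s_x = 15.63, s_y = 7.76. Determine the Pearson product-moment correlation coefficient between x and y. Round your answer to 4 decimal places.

r = Cov(x,y) / (s_x · s_y) = -38.50 / (15.63 × 7.76)
  = -38.50 / 121.2888 ≈ -0.3174

-0.3174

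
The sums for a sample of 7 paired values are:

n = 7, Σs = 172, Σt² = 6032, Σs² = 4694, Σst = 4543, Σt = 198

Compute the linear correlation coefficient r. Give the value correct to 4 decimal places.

r = (nΣst − ΣsΣt) / √[(nΣs² − (Σs)²)(nΣt² − (Σt)²)]
Numerator: 7×4543 − 172×198 = -2255
Denominator: √[(32858 − 29584)(42224 − 39204)] = √[3274 × 3020] = 3144.4364
r = -2255 / 3144.4364 ≈ -0.7171

-0.7171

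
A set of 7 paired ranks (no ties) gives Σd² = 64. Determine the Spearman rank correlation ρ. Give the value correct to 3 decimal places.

ρ = 1 − 6Σd² / [n(n²−1)] = 1 − 6×64 / (7×48)
  = 1 − 384/336 = 1 − 1.1429 ≈ -0.143

-0.143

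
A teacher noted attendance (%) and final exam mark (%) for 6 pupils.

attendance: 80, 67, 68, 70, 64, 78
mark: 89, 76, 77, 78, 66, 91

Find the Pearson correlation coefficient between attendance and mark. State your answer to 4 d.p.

n = 6, Σx = 427, Σy = 477, Σx² = 30593, Σy² = 38347, Σxy = 34230
nΣxy − ΣxΣy = 205380 − 203679 = 1701
nΣx² − (Σx)² = 183558 − 182329 = 1229; nΣy² − (Σy)² = 230082 − 227529 = 2553
r = 1701 / √(1229 × 2553) = 1701 / 1771.3376 ≈ 0.9603

0.9603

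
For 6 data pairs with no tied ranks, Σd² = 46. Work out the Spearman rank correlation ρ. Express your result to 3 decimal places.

ρ = 1 − 6Σd² / [n(n²−1)] = 1 − 6×46 / (6×35)
  = 1 − 276/210 = 1 − 1.3143 ≈ -0.314

-0.314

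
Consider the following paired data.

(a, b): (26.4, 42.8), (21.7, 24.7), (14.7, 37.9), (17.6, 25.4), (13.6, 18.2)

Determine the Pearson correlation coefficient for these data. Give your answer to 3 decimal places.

0.542

n = 5, Σa = 94, Σb = 149, Σa² = 1878.66, Σb² = 4854.74, Σab = 2917.6
nΣab − ΣaΣb = 14588 − 14006 = 582
nΣa² − (Σa)² = 9393.3 − 8836 = 557.3; nΣb² − (Σb)² = 24273.7 − 22201 = 2072.7
r = 582 / √(557.3 × 2072.7) = 582 / 1074.7631 ≈ 0.542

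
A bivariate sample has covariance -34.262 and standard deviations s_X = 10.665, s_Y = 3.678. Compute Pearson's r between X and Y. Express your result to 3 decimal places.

r = Cov(X,Y) / (s_X · s_Y) = -34.262 / (10.665 × 3.678)
  = -34.262 / 39.2259 ≈ -0.873

-0.873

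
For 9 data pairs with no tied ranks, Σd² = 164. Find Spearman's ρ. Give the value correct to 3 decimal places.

ρ = 1 − 6Σd² / [n(n²−1)] = 1 − 6×164 / (9×80)
  = 1 − 984/720 = 1 − 1.3667 ≈ -0.367

-0.367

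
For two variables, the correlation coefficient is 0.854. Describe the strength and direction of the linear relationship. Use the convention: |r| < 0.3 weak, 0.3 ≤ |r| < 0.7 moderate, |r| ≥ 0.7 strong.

strong positive

r = 0.854 > 0 so the relationship is positive.
|r| = 0.854, which falls in the strong range.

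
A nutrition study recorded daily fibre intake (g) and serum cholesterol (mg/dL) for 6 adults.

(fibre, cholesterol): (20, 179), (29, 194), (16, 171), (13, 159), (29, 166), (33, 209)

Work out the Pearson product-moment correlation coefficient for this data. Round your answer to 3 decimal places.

n = 6, Σx = 140, Σy = 1078, Σx² = 3596, Σy² = 195436, Σxy = 25720
nΣxy − ΣxΣy = 154320 − 150920 = 3400
nΣx² − (Σx)² = 21576 − 19600 = 1976; nΣy² − (Σy)² = 1172616 − 1162084 = 10532
r = 3400 / √(1976 × 10532) = 3400 / 4561.9329 ≈ 0.745

0.745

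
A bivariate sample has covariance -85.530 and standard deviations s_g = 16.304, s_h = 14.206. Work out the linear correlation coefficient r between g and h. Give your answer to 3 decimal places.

r = Cov(g,h) / (s_g · s_h) = -85.530 / (16.304 × 14.206)
  = -85.530 / 231.6146 ≈ -0.369

-0.369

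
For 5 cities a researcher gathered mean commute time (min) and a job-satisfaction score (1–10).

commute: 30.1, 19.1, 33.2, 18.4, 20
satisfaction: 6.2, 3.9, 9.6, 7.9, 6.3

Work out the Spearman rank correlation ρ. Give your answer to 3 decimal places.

0.300

Rank commute: 4, 2, 5, 1, 3
Rank satisfaction: 2, 1, 5, 4, 3
d = rank(commute) − rank(satisfaction): 2, 1, 0, -3, 0; Σd² = 14
ρ = 1 − 6Σd² / [n(n²−1)] = 1 − 6×14 / (5×24) = 1 − 84/120 ≈ 0.300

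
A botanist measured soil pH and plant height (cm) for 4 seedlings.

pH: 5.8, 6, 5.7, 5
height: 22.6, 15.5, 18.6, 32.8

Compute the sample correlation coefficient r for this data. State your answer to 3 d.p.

n = 4, Σx = 22.5, Σy = 89.5, Σx² = 127.13, Σy² = 2172.81, Σxy = 494.1
nΣxy − ΣxΣy = 1976.4 − 2013.75 = -37.35
nΣx² − (Σx)² = 508.52 − 506.25 = 2.27; nΣy² − (Σy)² = 8691.24 − 8010.25 = 680.99
r = -37.35 / √(2.27 × 680.99) = -37.35 / 39.3173 ≈ -0.950

-0.950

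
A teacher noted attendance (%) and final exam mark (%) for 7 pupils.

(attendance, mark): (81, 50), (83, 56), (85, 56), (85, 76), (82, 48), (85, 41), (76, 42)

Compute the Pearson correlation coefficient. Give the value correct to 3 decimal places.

n = 7, Σx = 577, Σy = 369, Σx² = 47625, Σy² = 20297, Σxy = 30531
nΣxy − ΣxΣy = 213717 − 212913 = 804
nΣx² − (Σx)² = 333375 − 332929 = 446; nΣy² − (Σy)² = 142079 − 136161 = 5918
r = 804 / √(446 × 5918) = 804 / 1624.6317 ≈ 0.495

0.495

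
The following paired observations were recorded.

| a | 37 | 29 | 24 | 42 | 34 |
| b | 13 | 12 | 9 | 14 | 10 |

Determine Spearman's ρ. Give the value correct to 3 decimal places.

Rank a: 4, 2, 1, 5, 3
Rank b: 4, 3, 1, 5, 2
d = rank(a) − rank(b): 0, -1, 0, 0, 1; Σd² = 2
ρ = 1 − 6Σd² / [n(n²−1)] = 1 − 6×2 / (5×24) = 1 − 12/120 ≈ 0.900

0.900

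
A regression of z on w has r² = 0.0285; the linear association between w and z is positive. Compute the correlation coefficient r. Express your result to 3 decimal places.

|r| = √0.0285 = 0.169
The association is positive, so r = 0.169.

0.169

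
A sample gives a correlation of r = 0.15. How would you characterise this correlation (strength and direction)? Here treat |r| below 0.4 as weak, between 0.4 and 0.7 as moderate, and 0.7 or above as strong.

weak positive

r = 0.15 > 0 so the relationship is positive.
|r| = 0.15, which falls in the weak range.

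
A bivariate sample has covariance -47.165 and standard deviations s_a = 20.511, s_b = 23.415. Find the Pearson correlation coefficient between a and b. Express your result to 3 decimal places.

-0.098

r = Cov(a,b) / (s_a · s_b) = -47.165 / (20.511 × 23.415)
  = -47.165 / 480.2651 ≈ -0.098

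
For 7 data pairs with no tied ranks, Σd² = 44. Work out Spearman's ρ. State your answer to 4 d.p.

0.2143

ρ = 1 − 6Σd² / [n(n²−1)] = 1 − 6×44 / (7×48)
  = 1 − 264/336 = 1 − 0.78571 ≈ 0.2143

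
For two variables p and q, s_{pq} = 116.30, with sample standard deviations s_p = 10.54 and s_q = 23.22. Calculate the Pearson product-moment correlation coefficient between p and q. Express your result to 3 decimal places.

0.475

r = Cov(p,q) / (s_p · s_q) = 116.30 / (10.54 × 23.22)
  = 116.30 / 244.7388 ≈ 0.475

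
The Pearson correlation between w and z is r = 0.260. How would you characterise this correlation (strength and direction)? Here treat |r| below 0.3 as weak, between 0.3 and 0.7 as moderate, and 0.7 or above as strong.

weak positive

r = 0.260 > 0 so the relationship is positive.
|r| = 0.260, which falls in the weak range.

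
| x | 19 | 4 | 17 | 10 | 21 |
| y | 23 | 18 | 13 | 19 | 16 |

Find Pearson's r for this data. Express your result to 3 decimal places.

-0.075

n = 5, Σx = 71, Σy = 89, Σx² = 1207, Σy² = 1639, Σxy = 1256
nΣxy − ΣxΣy = 6280 − 6319 = -39
nΣx² − (Σx)² = 6035 − 5041 = 994; nΣy² − (Σy)² = 8195 − 7921 = 274
r = -39 / √(994 × 274) = -39 / 521.8774 ≈ -0.075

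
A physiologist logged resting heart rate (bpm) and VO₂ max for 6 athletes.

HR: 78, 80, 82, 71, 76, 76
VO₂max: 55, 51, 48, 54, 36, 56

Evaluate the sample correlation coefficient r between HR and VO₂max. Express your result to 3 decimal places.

n = 6, Σx = 463, Σy = 300, Σx² = 35801, Σy² = 15278, Σxy = 23132
nΣxy − ΣxΣy = 138792 − 138900 = -108
nΣx² − (Σx)² = 214806 − 214369 = 437; nΣy² − (Σy)² = 91668 − 90000 = 1668
r = -108 / √(437 × 1668) = -108 / 853.7658 ≈ -0.126

-0.126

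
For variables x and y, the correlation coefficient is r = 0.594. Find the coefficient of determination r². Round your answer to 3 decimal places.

r² = (0.594)² = 0.353

0.353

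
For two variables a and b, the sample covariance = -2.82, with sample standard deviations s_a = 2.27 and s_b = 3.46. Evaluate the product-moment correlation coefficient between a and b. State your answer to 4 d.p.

-0.3590

r = Cov(a,b) / (s_a · s_b) = -2.82 / (2.27 × 3.46)
  = -2.82 / 7.8542 ≈ -0.3590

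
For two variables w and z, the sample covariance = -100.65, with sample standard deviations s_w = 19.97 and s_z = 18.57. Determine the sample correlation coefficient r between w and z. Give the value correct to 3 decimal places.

-0.271

r = Cov(w,z) / (s_w · s_z) = -100.65 / (19.97 × 18.57)
  = -100.65 / 370.8429 ≈ -0.271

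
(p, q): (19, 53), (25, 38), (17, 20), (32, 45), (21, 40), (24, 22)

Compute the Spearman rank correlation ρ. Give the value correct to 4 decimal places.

Rank p: 2, 5, 1, 6, 3, 4
Rank q: 6, 3, 1, 5, 4, 2
d = rank(p) − rank(q): -4, 2, 0, 1, -1, 2; Σd² = 26
ρ = 1 − 6Σd² / [n(n²−1)] = 1 − 6×26 / (6×35) = 1 − 156/210 ≈ 0.2571

0.2571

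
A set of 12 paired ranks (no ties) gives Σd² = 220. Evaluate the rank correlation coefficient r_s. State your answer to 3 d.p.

0.231

ρ = 1 − 6Σd² / [n(n²−1)] = 1 − 6×220 / (12×143)
  = 1 − 1320/1716 = 1 − 0.7692 ≈ 0.231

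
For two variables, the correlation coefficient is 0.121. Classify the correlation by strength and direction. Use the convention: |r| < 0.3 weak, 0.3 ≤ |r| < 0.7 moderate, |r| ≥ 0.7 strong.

weak positive

r = 0.121 > 0 so the relationship is positive.
|r| = 0.121, which falls in the weak range.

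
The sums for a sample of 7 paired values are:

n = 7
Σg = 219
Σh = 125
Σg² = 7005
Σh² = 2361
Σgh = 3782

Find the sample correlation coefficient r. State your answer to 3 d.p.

-0.915

r = (nΣgh − ΣgΣh) / √[(nΣg² − (Σg)²)(nΣh² − (Σh)²)]
Numerator: 7×3782 − 219×125 = -901
Denominator: √[(49035 − 47961)(16527 − 15625)] = √[1074 × 902] = 984.2500
r = -901 / 984.2500 ≈ -0.915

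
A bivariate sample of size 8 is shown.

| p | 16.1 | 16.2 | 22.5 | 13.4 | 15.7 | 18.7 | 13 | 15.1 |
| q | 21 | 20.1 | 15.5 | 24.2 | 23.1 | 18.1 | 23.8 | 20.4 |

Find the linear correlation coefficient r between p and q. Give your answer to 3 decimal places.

-0.943

n = 8, Σp = 130.7, Σq = 166.2, Σp² = 2200.65, Σq² = 3514.72, Σpq = 2655.33
nΣpq − ΣpΣq = 21242.64 − 21722.34 = -479.7
nΣp² − (Σp)² = 17605.2 − 17082.49 = 522.71; nΣq² − (Σq)² = 28117.76 − 27622.44 = 495.32
r = -479.7 / √(522.71 × 495.32) = -479.7 / 508.8307 ≈ -0.943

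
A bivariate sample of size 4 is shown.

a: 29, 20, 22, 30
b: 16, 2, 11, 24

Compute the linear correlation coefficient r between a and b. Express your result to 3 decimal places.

n = 4, Σa = 101, Σb = 53, Σa² = 2625, Σb² = 957, Σab = 1466
nΣab − ΣaΣb = 5864 − 5353 = 511
nΣa² − (Σa)² = 10500 − 10201 = 299; nΣb² − (Σb)² = 3828 − 2809 = 1019
r = 511 / √(299 × 1019) = 511 / 551.9792 ≈ 0.926

0.926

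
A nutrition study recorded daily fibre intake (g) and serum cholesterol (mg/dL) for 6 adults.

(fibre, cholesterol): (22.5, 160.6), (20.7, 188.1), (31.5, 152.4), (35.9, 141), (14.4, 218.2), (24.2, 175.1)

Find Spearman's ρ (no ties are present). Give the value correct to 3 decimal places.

-0.943

Rank fibre: 3, 2, 5, 6, 1, 4
Rank cholesterol: 3, 5, 2, 1, 6, 4
d = rank(fibre) − rank(cholesterol): 0, -3, 3, 5, -5, 0; Σd² = 68
ρ = 1 − 6Σd² / [n(n²−1)] = 1 − 6×68 / (6×35) = 1 − 408/210 ≈ -0.943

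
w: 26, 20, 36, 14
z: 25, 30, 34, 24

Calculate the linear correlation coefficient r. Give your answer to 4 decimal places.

0.7496

n = 4, Σw = 96, Σz = 113, Σw² = 2568, Σz² = 3257, Σwz = 2810
nΣwz − ΣwΣz = 11240 − 10848 = 392
nΣw² − (Σw)² = 10272 − 9216 = 1056; nΣz² − (Σz)² = 13028 − 12769 = 259
r = 392 / √(1056 × 259) = 392 / 522.9761 ≈ 0.7496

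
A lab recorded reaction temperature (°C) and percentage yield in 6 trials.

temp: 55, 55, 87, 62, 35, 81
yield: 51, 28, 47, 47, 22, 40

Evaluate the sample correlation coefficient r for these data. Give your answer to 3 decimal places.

0.603

n = 6, Σx = 375, Σy = 235, Σx² = 25249, Σy² = 9887, Σxy = 15358
nΣxy − ΣxΣy = 92148 − 88125 = 4023
nΣx² − (Σx)² = 151494 − 140625 = 10869; nΣy² − (Σy)² = 59322 − 55225 = 4097
r = 4023 / √(10869 × 4097) = 4023 / 6673.1022 ≈ 0.603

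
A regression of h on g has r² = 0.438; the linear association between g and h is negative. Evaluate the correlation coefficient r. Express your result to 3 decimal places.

|r| = √0.438 = 0.662
The association is negative, so r = −0.662.

-0.662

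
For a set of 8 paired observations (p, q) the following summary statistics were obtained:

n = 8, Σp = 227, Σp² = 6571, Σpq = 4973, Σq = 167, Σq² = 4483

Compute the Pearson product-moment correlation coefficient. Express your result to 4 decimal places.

0.6514

r = (nΣpq − ΣpΣq) / √[(nΣp² − (Σp)²)(nΣq² − (Σq)²)]
Numerator: 8×4973 − 227×167 = 1875
Denominator: √[(52568 − 51529)(35864 − 27889)] = √[1039 × 7975] = 2878.5456
r = 1875 / 2878.5456 ≈ 0.6514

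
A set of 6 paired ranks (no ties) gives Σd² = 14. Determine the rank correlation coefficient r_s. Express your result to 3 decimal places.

ρ = 1 − 6Σd² / [n(n²−1)] = 1 − 6×14 / (6×35)
  = 1 − 84/210 = 1 − 0.4000 ≈ 0.600

0.600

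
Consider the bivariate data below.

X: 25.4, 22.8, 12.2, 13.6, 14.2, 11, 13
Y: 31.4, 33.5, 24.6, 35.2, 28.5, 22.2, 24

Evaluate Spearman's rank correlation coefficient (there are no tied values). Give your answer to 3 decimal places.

Rank X: 7, 6, 2, 4, 5, 1, 3
Rank Y: 5, 6, 3, 7, 4, 1, 2
d = rank(X) − rank(Y): 2, 0, -1, -3, 1, 0, 1; Σd² = 16
ρ = 1 − 6Σd² / [n(n²−1)] = 1 − 6×16 / (7×48) = 1 − 96/336 ≈ 0.714

0.714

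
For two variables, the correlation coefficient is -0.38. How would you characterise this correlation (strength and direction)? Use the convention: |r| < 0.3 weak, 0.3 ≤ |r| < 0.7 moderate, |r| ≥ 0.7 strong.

r = -0.38 < 0 so the relationship is negative.
|r| = 0.38, which falls in the moderate range.

moderate negative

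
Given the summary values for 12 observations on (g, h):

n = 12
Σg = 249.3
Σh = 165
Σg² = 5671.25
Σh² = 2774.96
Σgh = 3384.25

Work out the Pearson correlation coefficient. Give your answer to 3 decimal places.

-0.087

r = (nΣgh − ΣgΣh) / √[(nΣg² − (Σg)²)(nΣh² − (Σh)²)]
Numerator: 12×3384.25 − 249.3×165 = -523.5
Denominator: √[(68055 − 62150.49)(33299.52 − 27225)] = √[5904.51 × 6074.52] = 5988.9118
r = -523.5 / 5988.9118 ≈ -0.087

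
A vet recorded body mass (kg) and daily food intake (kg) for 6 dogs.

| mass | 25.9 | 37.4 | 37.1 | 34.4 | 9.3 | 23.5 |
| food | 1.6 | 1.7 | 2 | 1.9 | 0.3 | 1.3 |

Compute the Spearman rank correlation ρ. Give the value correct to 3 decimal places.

0.829

Rank mass: 3, 6, 5, 4, 1, 2
Rank food: 3, 4, 6, 5, 1, 2
d = rank(mass) − rank(food): 0, 2, -1, -1, 0, 0; Σd² = 6
ρ = 1 − 6Σd² / [n(n²−1)] = 1 − 6×6 / (6×35) = 1 − 36/210 ≈ 0.829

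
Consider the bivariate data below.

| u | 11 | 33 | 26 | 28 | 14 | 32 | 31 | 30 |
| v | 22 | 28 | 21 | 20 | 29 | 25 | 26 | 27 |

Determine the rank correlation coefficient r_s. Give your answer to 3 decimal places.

Rank u: 1, 8, 3, 4, 2, 7, 6, 5
Rank v: 3, 7, 2, 1, 8, 4, 5, 6
d = rank(u) − rank(v): -2, 1, 1, 3, -6, 3, 1, -1; Σd² = 62
ρ = 1 − 6Σd² / [n(n²−1)] = 1 − 6×62 / (8×63) = 1 − 372/504 ≈ 0.262

0.262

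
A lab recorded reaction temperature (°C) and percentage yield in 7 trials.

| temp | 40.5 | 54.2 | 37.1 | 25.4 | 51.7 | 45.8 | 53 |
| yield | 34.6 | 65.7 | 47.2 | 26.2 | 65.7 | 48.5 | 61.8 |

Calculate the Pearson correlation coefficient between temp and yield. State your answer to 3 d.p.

0.926

n = 7, Σx = 307.7, Σy = 349.7, Σx² = 14178.99, Σy² = 18915.91, Σxy = 16272.23
nΣxy − ΣxΣy = 113905.61 − 107602.69 = 6302.92
nΣx² − (Σx)² = 99252.93 − 94679.29 = 4573.64; nΣy² − (Σy)² = 132411.37 − 122290.09 = 10121.28
r = 6302.92 / √(4573.64 × 10121.28) = 6302.92 / 6803.7557 ≈ 0.926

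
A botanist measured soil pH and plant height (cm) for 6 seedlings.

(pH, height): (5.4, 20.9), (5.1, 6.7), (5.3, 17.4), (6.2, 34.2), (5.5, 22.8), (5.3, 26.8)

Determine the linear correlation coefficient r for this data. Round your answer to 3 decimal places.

0.826

n = 6, Σx = 32.8, Σy = 128.8, Σx² = 180.04, Σy² = 3192.18, Σxy = 718.73
nΣxy − ΣxΣy = 4312.38 − 4224.64 = 87.74
nΣx² − (Σx)² = 1080.24 − 1075.84 = 4.4; nΣy² − (Σy)² = 19153.08 − 16589.44 = 2563.64
r = 87.74 / √(4.4 × 2563.64) = 87.74 / 106.2074 ≈ 0.826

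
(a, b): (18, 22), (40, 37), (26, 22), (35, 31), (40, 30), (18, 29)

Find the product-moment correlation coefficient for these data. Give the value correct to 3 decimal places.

0.712

n = 6, Σa = 177, Σb = 171, Σa² = 5749, Σb² = 5039, Σab = 5255
nΣab − ΣaΣb = 31530 − 30267 = 1263
nΣa² − (Σa)² = 34494 − 31329 = 3165; nΣb² − (Σb)² = 30234 − 29241 = 993
r = 1263 / √(3165 × 993) = 1263 / 1772.8071 ≈ 0.712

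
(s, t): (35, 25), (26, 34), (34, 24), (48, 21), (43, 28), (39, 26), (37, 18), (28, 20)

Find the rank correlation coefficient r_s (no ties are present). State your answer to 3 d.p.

Rank s: 4, 1, 3, 8, 7, 6, 5, 2
Rank t: 5, 8, 4, 3, 7, 6, 1, 2
d = rank(s) − rank(t): -1, -7, -1, 5, 0, 0, 4, 0; Σd² = 92
ρ = 1 − 6Σd² / [n(n²−1)] = 1 − 6×92 / (8×63) = 1 − 552/504 ≈ -0.095

-0.095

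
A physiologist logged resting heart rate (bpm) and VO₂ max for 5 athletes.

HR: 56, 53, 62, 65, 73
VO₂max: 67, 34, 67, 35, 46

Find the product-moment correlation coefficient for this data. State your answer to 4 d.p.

n = 5, Σx = 309, Σy = 249, Σx² = 19343, Σy² = 13475, Σxy = 15341
nΣxy − ΣxΣy = 76705 − 76941 = -236
nΣx² − (Σx)² = 96715 − 95481 = 1234; nΣy² − (Σy)² = 67375 − 62001 = 5374
r = -236 / √(1234 × 5374) = -236 / 2575.1730 ≈ -0.0916

-0.0916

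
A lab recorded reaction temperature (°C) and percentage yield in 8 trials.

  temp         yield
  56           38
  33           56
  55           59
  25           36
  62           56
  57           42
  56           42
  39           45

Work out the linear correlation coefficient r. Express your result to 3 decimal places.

n = 8, Σx = 383, Σy = 374, Σx² = 19625, Σy² = 18046, Σxy = 18094
nΣxy − ΣxΣy = 144752 − 143242 = 1510
nΣx² − (Σx)² = 157000 − 146689 = 10311; nΣy² − (Σy)² = 144368 − 139876 = 4492
r = 1510 / √(10311 × 4492) = 1510 / 6805.6603 ≈ 0.222

0.222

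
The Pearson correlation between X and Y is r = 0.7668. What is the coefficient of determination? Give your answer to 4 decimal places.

r² = (0.7668)² = 0.5880

0.5880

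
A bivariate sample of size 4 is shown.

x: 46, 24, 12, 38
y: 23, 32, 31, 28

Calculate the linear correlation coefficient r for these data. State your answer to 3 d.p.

-0.866

n = 4, Σx = 120, Σy = 114, Σx² = 4280, Σy² = 3298, Σxy = 3262
nΣxy − ΣxΣy = 13048 − 13680 = -632
nΣx² − (Σx)² = 17120 − 14400 = 2720; nΣy² − (Σy)² = 13192 − 12996 = 196
r = -632 / √(2720 × 196) = -632 / 730.1507 ≈ -0.866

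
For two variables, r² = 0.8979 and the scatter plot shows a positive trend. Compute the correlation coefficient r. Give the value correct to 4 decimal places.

0.9476

|r| = √0.8979 = 0.9476
The association is positive, so r = 0.9476.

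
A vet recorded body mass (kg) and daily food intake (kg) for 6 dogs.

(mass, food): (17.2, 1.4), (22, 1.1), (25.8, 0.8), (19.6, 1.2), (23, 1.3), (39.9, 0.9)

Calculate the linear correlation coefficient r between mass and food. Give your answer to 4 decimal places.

n = 6, Σx = 147.5, Σy = 6.7, Σx² = 3950.65, Σy² = 7.75, Σxy = 158.25
nΣxy − ΣxΣy = 949.5 − 988.25 = -38.75
nΣx² − (Σx)² = 23703.9 − 21756.25 = 1947.65; nΣy² − (Σy)² = 46.5 − 44.89 = 1.61
r = -38.75 / √(1947.65 × 1.61) = -38.75 / 55.9975 ≈ -0.6920

-0.6920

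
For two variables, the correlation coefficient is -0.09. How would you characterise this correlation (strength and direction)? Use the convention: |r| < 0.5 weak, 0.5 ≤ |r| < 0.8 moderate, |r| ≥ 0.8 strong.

r = -0.09 < 0 so the relationship is negative.
|r| = 0.09, which falls in the weak range.

weak negative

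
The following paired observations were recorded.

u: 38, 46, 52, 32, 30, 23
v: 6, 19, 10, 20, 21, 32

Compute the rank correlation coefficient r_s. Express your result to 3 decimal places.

Rank u: 4, 5, 6, 3, 2, 1
Rank v: 1, 3, 2, 4, 5, 6
d = rank(u) − rank(v): 3, 2, 4, -1, -3, -5; Σd² = 64
ρ = 1 − 6Σd² / [n(n²−1)] = 1 − 6×64 / (6×35) = 1 − 384/210 ≈ -0.829

-0.829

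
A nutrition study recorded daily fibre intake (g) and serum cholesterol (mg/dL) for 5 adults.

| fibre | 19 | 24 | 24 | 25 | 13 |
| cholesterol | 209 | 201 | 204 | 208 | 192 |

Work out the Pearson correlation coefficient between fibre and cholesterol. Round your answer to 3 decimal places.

n = 5, Σx = 105, Σy = 1014, Σx² = 2307, Σy² = 205826, Σxy = 21387
nΣxy − ΣxΣy = 106935 − 106470 = 465
nΣx² − (Σx)² = 11535 − 11025 = 510; nΣy² − (Σy)² = 1029130 − 1028196 = 934
r = 465 / √(510 × 934) = 465 / 690.1739 ≈ 0.674

0.674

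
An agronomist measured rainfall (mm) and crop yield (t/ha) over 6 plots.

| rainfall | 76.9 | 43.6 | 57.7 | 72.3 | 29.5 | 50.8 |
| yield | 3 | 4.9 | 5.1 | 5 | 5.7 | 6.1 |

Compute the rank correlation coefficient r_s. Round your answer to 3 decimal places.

Rank rainfall: 6, 2, 4, 5, 1, 3
Rank yield: 1, 2, 4, 3, 5, 6
d = rank(rainfall) − rank(yield): 5, 0, 0, 2, -4, -3; Σd² = 54
ρ = 1 − 6Σd² / [n(n²−1)] = 1 − 6×54 / (6×35) = 1 − 324/210 ≈ -0.543

-0.543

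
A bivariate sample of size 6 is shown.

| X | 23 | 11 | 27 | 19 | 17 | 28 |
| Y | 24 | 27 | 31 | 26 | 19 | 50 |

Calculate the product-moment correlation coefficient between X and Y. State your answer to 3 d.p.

0.618

n = 6, ΣX = 125, ΣY = 177, ΣX² = 2813, ΣY² = 5803, ΣXY = 3903
nΣXY − ΣXΣY = 23418 − 22125 = 1293
nΣX² − (ΣX)² = 16878 − 15625 = 1253; nΣY² − (ΣY)² = 34818 − 31329 = 3489
r = 1293 / √(1253 × 3489) = 1293 / 2090.8651 ≈ 0.618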